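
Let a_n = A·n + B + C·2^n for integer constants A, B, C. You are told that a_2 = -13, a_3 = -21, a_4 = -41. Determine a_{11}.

Write the equations: 2A + B + 4C = -13; 3A + B + 8C = -21; 4A + B + 16C = -41.
Subtracting the first from the second: A + 4C = -8.
Subtracting the second from the third: A + 8C = -20.
Solving: C = -3, A = 4, then B = -9.
Hence a_{11} = 4·11 + (-9) + (-3)·2048 = -6109.

-6109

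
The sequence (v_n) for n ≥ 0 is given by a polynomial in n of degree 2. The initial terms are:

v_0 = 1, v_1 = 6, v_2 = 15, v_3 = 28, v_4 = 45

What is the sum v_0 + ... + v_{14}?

2360

1st diffs: 5, 9, 13, 17.
2nd diffs: 4, 4, 4 (constant).
So v_n = 2n^2 + 3n + 1.
Continuing: …, 66, 91, 120, 153, …, v_{14} = 435.
Summing n = 0..14 (15 terms) gives 2360.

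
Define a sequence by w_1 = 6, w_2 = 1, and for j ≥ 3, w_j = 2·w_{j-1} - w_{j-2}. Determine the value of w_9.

Compute successive terms:
w_3 = -4, w_4 = -9, w_5 = -14, w_6 = -19, w_7 = -24, w_8 = -29, w_9 = -34.
(Characteristic roots are 1 and 1.)

-34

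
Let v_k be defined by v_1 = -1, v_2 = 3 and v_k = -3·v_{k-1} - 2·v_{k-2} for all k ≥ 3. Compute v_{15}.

-32767

Iterate the recurrence:
v_3 = -7  v_4 = 15  v_5 = -31  …  v_{12} = 4095  v_{13} = -8191  v_{14} = 16383  v_{15} = -32767.
(Characteristic roots are -1 and -2.)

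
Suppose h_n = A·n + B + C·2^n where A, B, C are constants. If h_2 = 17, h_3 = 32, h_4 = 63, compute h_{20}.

4194287

Write the equations: 2A + B + 4C = 17; 3A + B + 8C = 32; 4A + B + 16C = 63.
Subtracting the first from the second: A + 4C = 15.
Subtracting the second from the third: A + 8C = 31.
Solving: C = 4, A = -1, then B = 3.
So h_n = -1·n + 3 + 4·2^n; at n=20 this is 4194287.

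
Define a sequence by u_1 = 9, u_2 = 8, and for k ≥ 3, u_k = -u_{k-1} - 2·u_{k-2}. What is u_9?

Step forward from the initial values:
u_3 = -26, u_4 = 10, u_5 = 42, u_6 = -62, u_7 = -22, u_8 = 146, u_9 = -102.

-102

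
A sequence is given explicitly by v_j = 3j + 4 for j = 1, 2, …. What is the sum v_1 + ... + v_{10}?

205

Over j = 1..10: Σj = 55.
Total = (3)·55 + (4)·10 = 205.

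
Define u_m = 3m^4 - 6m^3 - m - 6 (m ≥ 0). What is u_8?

9202

u_8 = 3·8^4 - 6·8^3 - 1·8 - 6 = 9202.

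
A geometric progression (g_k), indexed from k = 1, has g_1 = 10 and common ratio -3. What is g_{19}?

3874204890

g_k = 10·(-3)^(k-1).
g_{19} = 10·(-3)^18 = 3874204890.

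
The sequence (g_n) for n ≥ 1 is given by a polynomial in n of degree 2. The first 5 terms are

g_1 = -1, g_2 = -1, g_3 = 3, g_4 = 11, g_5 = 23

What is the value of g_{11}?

179

1st diffs: 0, 4, 8, 12.
2nd diffs: 4, 4, 4 (constant).
Newton forward-difference form: g_n = -1 + 4·C(n-1,2).
At n = 11: n-1 = 10, so g_{11} = -1 + 180 = 179.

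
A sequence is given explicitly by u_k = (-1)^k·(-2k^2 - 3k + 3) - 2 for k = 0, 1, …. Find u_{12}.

-323

(-1)^12 = 1; -2k^2 - 3k + 3 at k=12 is -321; so u_{12} = -323.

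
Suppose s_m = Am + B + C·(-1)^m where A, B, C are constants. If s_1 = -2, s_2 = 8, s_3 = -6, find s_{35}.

Write the equations: A + B - C = -2; 2A + B + C = 8; 3A + B - C = -6.
Subtracting the first from the second: A + 2C = 10.
Subtracting the second from the third: A - 2C = -14.
Solving: C = 6, A = -2, then B = 6.
Therefore s_{35} = -70 + 6 + 6·(-1) = -70.

-70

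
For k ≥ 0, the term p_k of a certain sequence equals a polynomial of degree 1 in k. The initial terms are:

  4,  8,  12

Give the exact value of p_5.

1st diffs: 4, 4 (constant).
So p_k = 4k + 4.
Evaluating at k = 5 gives p_5 = 24.

24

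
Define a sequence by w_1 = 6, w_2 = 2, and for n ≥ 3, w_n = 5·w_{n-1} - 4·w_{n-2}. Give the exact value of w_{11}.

w_3 = -14, w_4 = -78, w_5 = -334, w_6 = -1358, w_7 = -5454, w_8 = -21838, w_9 = -87374, w_{10} = -349518, w_{11} = -1398094.
(Characteristic roots are 4 and 1.)

-1398094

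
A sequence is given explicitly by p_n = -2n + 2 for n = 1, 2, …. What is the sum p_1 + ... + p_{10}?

Over n = 1..10: Σn = 55.
Total = (-2)·55 + (2)·10 = -90.

-90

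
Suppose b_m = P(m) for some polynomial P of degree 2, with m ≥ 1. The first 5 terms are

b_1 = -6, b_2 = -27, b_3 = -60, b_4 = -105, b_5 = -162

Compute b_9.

-510

1st diffs: -21, -33, -45, -57.
2nd diffs: -12, -12, -12 (constant).
Newton forward-difference form: b_m = -6 + (-21)·C(m-1,1) + (-12)·C(m-1,2).
At m = 9: m-1 = 8, so b_9 = -6 - 168 - 336 = -510.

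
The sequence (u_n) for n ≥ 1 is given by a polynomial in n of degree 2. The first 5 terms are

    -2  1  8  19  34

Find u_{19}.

1st diffs: 3, 7, 11, 15.
2nd diffs: 4, 4, 4 (constant).
Newton forward-difference form: u_n = -2 + 3·C(n-1,1) + 4·C(n-1,2).
At n = 19: n-1 = 18, so u_{19} = -2 + 54 + 612 = 664.

664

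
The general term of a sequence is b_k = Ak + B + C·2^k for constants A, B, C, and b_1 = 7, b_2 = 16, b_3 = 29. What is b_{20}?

2097250

The three given values yield: A + B + 2C = 7; 2A + B + 4C = 16; 3A + B + 8C = 29.
Subtracting the first from the second: A + 2C = 9.
Subtracting the second from the third: A + 4C = 13.
Solving: C = 2, A = 5, then B = -2.
Hence b_{20} = 5·20 + (-2) + 2·1048576 = 2097250.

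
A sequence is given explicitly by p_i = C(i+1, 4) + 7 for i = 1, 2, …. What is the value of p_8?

C(9, 4) = 126, so p_8 = 133.

133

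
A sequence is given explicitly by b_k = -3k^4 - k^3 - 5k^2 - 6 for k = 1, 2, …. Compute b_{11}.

-45865

b_{11} = -3·11^4 - 1·11^3 - 5·11^2 - 6 = -45865.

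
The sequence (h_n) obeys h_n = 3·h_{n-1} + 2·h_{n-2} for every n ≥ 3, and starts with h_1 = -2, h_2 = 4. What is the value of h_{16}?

131307728

Step forward from the initial values:
h_3 = 8  h_4 = 32  h_5 = 112  …  h_{13} = 2906512  h_{14} = 10351696  h_{15} = 36868112  h_{16} = 131307728.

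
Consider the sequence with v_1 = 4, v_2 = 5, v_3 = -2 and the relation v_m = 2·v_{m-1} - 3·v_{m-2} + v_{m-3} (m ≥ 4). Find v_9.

-11

Applying the relation repeatedly:
v_4 = -15; v_5 = -19; v_6 = 5; v_7 = 52; v_8 = 70; v_9 = -11.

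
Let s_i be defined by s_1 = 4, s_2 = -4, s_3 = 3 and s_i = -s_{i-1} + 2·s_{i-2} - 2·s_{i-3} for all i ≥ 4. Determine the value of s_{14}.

Step forward from the initial values:
s_4 = -19; s_5 = 33; s_6 = -77; …; s_{11} = 4717; s_{12} = -10713; s_{13} = 24309; s_{14} = -55169.

-55169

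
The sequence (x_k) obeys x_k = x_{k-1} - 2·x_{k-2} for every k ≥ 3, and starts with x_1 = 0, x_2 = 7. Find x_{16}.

-623

Iterate the recurrence:
x_3 = 7  x_4 = -7  x_5 = -21  …  x_{13} = 315  x_{14} = -7  x_{15} = -637  x_{16} = -623.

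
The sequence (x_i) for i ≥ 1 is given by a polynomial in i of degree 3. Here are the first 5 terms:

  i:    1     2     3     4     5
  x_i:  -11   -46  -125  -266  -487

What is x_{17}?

-15931

1st diffs: -35, -79, -141, -221.
2nd diffs: -44, -62, -80.
3rd diffs: -18, -18 (constant).
Newton forward-difference form: x_i = -11 + (-35)·C(i-1,1) + (-44)·C(i-1,2) + (-18)·C(i-1,3).
At i = 17: i-1 = 16, so x_{17} = -11 - 560 - 5280 - 10080 = -15931.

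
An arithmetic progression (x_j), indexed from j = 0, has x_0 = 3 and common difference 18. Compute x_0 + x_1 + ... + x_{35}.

x_j = 3 + (j - 0)·18.
x_{35} = 633; S = 36·(3 + 633)/2 = 11448.

11448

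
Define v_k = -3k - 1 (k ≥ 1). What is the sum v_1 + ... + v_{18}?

-531

Over k = 1..18: Σk = 171.
Total = (-3)·171 + (-1)·18 = -531.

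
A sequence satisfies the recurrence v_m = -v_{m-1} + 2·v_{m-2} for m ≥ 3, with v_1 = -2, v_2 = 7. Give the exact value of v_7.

Applying the relation repeatedly:
v_3 = -11  v_4 = 25  v_5 = -47  v_6 = 97  v_7 = -191.
(Characteristic roots are 1 and -2.)

-191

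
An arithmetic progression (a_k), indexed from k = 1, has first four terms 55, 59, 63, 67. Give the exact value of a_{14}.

107

Common difference d = 4.
a_k = 55 + (k - 1)·4.
a_{14} = 55 + 13·4 = 107.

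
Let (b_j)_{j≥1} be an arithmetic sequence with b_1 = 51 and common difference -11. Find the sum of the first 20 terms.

-1070

b_j = 51 + (j - 1)·(-11).
b_{20} = -158; S = 20·(51 + (-158))/2 = -1070.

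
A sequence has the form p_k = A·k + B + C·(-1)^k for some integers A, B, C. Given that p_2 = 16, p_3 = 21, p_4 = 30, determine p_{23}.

The three given values yield: 2A + B + C = 16; 3A + B - C = 21; 4A + B + C = 30.
Subtracting the first from the second: A - 2C = 5.
Subtracting the second from the third: A + 2C = 9.
Solving: C = 1, A = 7, then B = 1.
Therefore p_{23} = 161 + 1 + 1·(-1) = 161.

161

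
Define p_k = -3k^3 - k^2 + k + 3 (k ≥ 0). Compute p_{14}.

-8411

p_{14} = -3·14^3 - 1·14^2 + 1·14 + 3 = -8411.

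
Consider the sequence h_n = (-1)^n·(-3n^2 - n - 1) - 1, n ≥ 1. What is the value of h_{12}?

-446

(-1)^12 = 1; -3n^2 - n - 1 at n=12 is -445; so h_{12} = -446.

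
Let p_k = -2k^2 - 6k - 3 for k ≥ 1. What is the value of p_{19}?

p_{19} = -2·19^2 - 6·19 - 3 = -839.

-839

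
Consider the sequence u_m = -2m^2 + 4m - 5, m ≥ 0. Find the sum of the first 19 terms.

-3629

Over m = 0..18: Σm = 171, Σm² = 2109.
Total = (-2)·2109 + (4)·171 + (-5)·19 = -3629.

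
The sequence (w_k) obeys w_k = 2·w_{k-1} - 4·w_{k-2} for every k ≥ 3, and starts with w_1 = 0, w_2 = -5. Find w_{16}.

Applying the relation repeatedly:
w_3 = -10  w_4 = 0  w_5 = 40  …  w_{13} = 0  w_{14} = -20480  w_{15} = -40960  w_{16} = 0.

0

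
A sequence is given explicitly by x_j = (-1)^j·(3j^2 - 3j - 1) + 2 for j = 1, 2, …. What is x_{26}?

(-1)^26 = 1; 3j^2 - 3j - 1 at j=26 is 1949; so x_{26} = 1951.

1951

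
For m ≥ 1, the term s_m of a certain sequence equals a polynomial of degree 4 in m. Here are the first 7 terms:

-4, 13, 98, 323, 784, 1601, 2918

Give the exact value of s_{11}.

16906

1st diffs: 17, 85, 225, 461, 817, 1317.
2nd diffs: 68, 140, 236, 356, 500.
3rd diffs: 72, 96, 120, 144.
4th diffs: 24, 24, 24 (constant).
So s_m = m^4 + 2m^3 - 3m^2 - 3m - 1.
Evaluating at m = 11 gives s_{11} = 16906.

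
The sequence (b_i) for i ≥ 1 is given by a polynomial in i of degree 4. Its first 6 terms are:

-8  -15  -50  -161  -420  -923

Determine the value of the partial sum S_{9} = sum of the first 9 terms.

-11748

1st diffs: -7, -35, -111, -259, -503.
2nd diffs: -28, -76, -148, -244.
3rd diffs: -48, -72, -96.
4th diffs: -24, -24 (constant).
Newton forward-difference form: b_i = -8 + (-7)·C(i-1,1) + (-28)·C(i-1,2) + (-48)·C(i-1,3) + (-24)·C(i-1,4).
Continuing: -1790, -3165, -5216.
Summing i = 1..9 (9 terms) gives -11748.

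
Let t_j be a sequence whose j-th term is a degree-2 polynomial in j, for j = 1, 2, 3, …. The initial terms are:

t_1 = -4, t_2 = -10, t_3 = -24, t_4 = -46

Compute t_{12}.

-510

1st diffs: -6, -14, -22.
2nd diffs: -8, -8 (constant).
Newton forward-difference form: t_j = -4 + (-6)·C(j-1,1) + (-8)·C(j-1,2).
At j = 12: j-1 = 11, so t_{12} = -4 - 66 - 440 = -510.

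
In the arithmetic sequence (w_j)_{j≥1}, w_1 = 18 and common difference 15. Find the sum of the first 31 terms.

7533

w_j = 18 + (j - 1)·15.
w_{31} = 468; S = 31·(18 + 468)/2 = 7533.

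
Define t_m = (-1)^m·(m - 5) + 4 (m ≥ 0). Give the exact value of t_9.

0

(-1)^9 = -1; m - 5 at m=9 is 4; so t_9 = 0.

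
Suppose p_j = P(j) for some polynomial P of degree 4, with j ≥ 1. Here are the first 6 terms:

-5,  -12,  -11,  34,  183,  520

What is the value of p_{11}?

9645

1st diffs: -7, 1, 45, 149, 337.
2nd diffs: 8, 44, 104, 188.
3rd diffs: 36, 60, 84.
4th diffs: 24, 24 (constant).
So p_j = j^4 - 4j^3 + 3j^2 - 3j - 2.
Evaluating at j = 11 gives p_{11} = 9645.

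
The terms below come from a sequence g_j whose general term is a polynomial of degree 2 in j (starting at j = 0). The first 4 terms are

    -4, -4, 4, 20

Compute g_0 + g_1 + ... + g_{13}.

2856

1st diffs: 0, 8, 16.
2nd diffs: 8, 8 (constant).
Newton forward-difference form: g_j = -4 + 8·C(j,2).
Continuing: …, 44, 76, 116, 164, …, g_{13} = 620.
Summing j = 0..13 (14 terms) gives 2856.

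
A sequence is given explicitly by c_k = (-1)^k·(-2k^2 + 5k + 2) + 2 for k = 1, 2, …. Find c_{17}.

(-1)^17 = -1; -2k^2 + 5k + 2 at k=17 is -491; so c_{17} = 493.

493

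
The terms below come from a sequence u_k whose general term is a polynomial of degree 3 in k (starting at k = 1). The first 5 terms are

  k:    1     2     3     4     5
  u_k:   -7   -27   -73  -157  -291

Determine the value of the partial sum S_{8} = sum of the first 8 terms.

1st diffs: -20, -46, -84, -134.
2nd diffs: -26, -38, -50.
3rd diffs: -12, -12 (constant).
Newton forward-difference form: u_k = -7 + (-20)·C(k-1,1) + (-26)·C(k-1,2) + (-12)·C(k-1,3).
Continuing: -487, -757, -1113.
Summing k = 1..8 (8 terms) gives -2912.

-2912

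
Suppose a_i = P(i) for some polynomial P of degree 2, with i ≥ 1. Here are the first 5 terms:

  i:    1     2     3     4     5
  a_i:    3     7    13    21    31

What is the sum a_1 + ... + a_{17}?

1st diffs: 4, 6, 8, 10.
2nd diffs: 2, 2, 2 (constant).
Newton forward-difference form: a_i = 3 + 4·C(i-1,1) + 2·C(i-1,2).
Continuing: …, 43, 57, 73, 91, …, a_{17} = 307.
Summing i = 1..17 (17 terms) gives 1955.

1955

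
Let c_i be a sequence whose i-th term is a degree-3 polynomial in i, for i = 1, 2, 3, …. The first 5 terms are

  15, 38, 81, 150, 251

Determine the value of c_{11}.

1865

1st diffs: 23, 43, 69, 101.
2nd diffs: 20, 26, 32.
3rd diffs: 6, 6 (constant).
Newton forward-difference form: c_i = 15 + 23·C(i-1,1) + 20·C(i-1,2) + 6·C(i-1,3).
At i = 11: i-1 = 10, so c_{11} = 15 + 230 + 900 + 720 = 1865.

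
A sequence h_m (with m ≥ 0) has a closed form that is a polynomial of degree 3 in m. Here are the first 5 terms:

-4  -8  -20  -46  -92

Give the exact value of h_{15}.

-3634

1st diffs: -4, -12, -26, -46.
2nd diffs: -8, -14, -20.
3rd diffs: -6, -6 (constant).
So h_m = -m^3 - m^2 - 2m - 4.
Evaluating at m = 15 gives h_{15} = -3634.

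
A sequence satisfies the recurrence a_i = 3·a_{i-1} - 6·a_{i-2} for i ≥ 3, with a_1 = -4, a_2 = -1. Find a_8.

Applying the relation repeatedly:
a_3 = 21;  a_4 = 69;  a_5 = 81;  a_6 = -171;  a_7 = -999;  a_8 = -1971.

-1971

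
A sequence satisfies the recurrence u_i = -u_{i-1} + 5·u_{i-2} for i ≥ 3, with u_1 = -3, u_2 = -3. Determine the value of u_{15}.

Applying the relation repeatedly:
u_3 = -12; u_4 = -3; u_5 = -57; …; u_{12} = 40002; u_{13} = -118587; u_{14} = 318597; u_{15} = -911532.

-911532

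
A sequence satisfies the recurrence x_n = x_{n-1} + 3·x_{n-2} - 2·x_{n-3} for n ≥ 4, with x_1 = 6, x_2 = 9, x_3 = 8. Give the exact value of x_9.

Step forward from the initial values:
x_4 = 23; x_5 = 29; x_6 = 82; x_7 = 123; x_8 = 311; x_9 = 516.

516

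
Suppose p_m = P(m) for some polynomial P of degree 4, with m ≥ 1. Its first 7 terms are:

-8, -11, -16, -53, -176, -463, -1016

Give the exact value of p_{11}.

-8768

1st diffs: -3, -5, -37, -123, -287, -553.
2nd diffs: -2, -32, -86, -164, -266.
3rd diffs: -30, -54, -78, -102.
4th diffs: -24, -24, -24 (constant).
So p_m = -m^4 + 5m^3 - 6m^2 - 5m - 1.
Evaluating at m = 11 gives p_{11} = -8768.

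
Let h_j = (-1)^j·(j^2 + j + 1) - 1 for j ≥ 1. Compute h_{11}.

-134

(-1)^11 = -1; j^2 + j + 1 at j=11 is 133; so h_{11} = -134.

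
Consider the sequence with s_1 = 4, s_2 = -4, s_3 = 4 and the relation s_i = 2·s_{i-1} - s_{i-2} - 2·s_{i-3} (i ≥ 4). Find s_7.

4

Step forward from the initial values:
s_4 = 4;  s_5 = 12;  s_6 = 12;  s_7 = 4.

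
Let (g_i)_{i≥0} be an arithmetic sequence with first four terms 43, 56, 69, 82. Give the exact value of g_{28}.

407

Common difference d = 13.
g_i = 43 + (i - 0)·13.
g_{28} = 43 + 28·13 = 407.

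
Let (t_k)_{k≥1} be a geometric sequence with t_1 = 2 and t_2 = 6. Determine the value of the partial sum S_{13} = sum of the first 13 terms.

1594322

Common ratio r = 3.
t_k = 2·3^(k-1).
S = 2·(3^13 - 1)/(3 - 1) = 2·(1594323 - 1)/(2) = 1594322.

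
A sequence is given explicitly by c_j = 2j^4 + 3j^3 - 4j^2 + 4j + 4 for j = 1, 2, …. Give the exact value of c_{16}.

c_{16} = 2·16^4 + 3·16^3 - 4·16^2 + 4·16 + 4 = 142404.

142404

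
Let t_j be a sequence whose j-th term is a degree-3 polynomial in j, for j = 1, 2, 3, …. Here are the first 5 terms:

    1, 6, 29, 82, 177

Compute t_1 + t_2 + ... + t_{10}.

4915

1st diffs: 5, 23, 53, 95.
2nd diffs: 18, 30, 42.
3rd diffs: 12, 12 (constant).
Newton forward-difference form: t_j = 1 + 5·C(j-1,1) + 18·C(j-1,2) + 12·C(j-1,3).
Continuing: …, 326, 541, 834, 1217, …, t_{10} = 1702.
Summing j = 1..10 (10 terms) gives 4915.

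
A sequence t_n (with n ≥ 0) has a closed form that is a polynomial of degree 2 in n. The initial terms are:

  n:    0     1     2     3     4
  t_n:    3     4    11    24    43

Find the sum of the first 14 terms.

1st diffs: 1, 7, 13, 19.
2nd diffs: 6, 6, 6 (constant).
Newton forward-difference form: t_n = 3 + 1·C(n,1) + 6·C(n,2).
Continuing: …, 68, 99, 136, 179, …, t_{13} = 484.
Summing n = 0..13 (14 terms) gives 2317.

2317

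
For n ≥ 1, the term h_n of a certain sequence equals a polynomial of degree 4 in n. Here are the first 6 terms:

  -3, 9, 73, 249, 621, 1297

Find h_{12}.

20809

1st diffs: 12, 64, 176, 372, 676.
2nd diffs: 52, 112, 196, 304.
3rd diffs: 60, 84, 108.
4th diffs: 24, 24 (constant).
Newton forward-difference form: h_n = -3 + 12·C(n-1,1) + 52·C(n-1,2) + 60·C(n-1,3) + 24·C(n-1,4).
At n = 12: n-1 = 11, so h_{12} = -3 + 132 + 2860 + 9900 + 7920 = 20809.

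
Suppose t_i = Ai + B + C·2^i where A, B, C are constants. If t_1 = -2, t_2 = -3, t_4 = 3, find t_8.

231

Plug in i = 1, 2, 4: A + B + 2C = -2; 2A + B + 4C = -3; 4A + B + 16C = 3.
Subtracting the first from the second: A + 2C = -1.
Subtracting the second from the third: 2A + 12C = 6.
Solving: C = 1, A = -3, then B = -1.
Therefore t_8 = -24 + (-1) + 1·256 = 231.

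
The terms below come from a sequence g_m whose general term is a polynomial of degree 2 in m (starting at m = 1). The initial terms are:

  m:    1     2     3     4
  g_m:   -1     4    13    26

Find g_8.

1st diffs: 5, 9, 13.
2nd diffs: 4, 4 (constant).
Newton forward-difference form: g_m = -1 + 5·C(m-1,1) + 4·C(m-1,2).
At m = 8: m-1 = 7, so g_8 = -1 + 35 + 84 = 118.

118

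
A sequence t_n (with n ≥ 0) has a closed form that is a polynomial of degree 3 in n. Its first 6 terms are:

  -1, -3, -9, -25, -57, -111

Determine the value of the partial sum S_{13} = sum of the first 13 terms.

1st diffs: -2, -6, -16, -32, -54.
2nd diffs: -4, -10, -16, -22.
3rd diffs: -6, -6, -6 (constant).
Newton forward-difference form: t_n = -1 + (-2)·C(n,1) + (-4)·C(n,2) + (-6)·C(n,3).
Continuing: …, -193, -309, -465, -667, …, t_{12} = -1609.
Summing n = 0..12 (13 terms) gives -5603.

-5603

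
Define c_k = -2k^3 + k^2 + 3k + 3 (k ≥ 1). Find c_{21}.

-18015

c_{21} = -2·21^3 + 1·21^2 + 3·21 + 3 = -18015.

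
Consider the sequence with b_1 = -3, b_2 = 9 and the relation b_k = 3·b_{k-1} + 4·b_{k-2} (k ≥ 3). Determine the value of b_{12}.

Step forward from the initial values:
b_3 = 15, b_4 = 81, b_5 = 303, b_6 = 1233, b_7 = 4911, b_8 = 19665, b_9 = 78639, b_{10} = 314577, b_{11} = 1258287, b_{12} = 5033169.
(Characteristic roots are 4 and -1.)

5033169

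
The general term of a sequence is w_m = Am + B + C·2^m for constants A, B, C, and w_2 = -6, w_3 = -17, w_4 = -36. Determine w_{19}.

-1048625

Plug in m = 2, 3, 4: 2A + B + 4C = -6; 3A + B + 8C = -17; 4A + B + 16C = -36.
Subtracting the first from the second: A + 4C = -11.
Subtracting the second from the third: A + 8C = -19.
Solving: C = -2, A = -3, then B = 8.
Hence w_{19} = -3·19 + 8 + (-2)·524288 = -1048625.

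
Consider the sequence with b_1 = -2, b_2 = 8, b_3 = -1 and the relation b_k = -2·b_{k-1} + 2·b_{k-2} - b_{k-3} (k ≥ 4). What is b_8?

Step forward from the initial values:
b_4 = 20;  b_5 = -50;  b_6 = 141;  b_7 = -402;  b_8 = 1136.

1136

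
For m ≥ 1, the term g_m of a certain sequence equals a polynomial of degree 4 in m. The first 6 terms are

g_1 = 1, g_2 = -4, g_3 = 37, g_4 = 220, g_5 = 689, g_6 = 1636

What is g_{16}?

113956

1st diffs: -5, 41, 183, 469, 947.
2nd diffs: 46, 142, 286, 478.
3rd diffs: 96, 144, 192.
4th diffs: 48, 48 (constant).
Newton forward-difference form: g_m = 1 + (-5)·C(m-1,1) + 46·C(m-1,2) + 96·C(m-1,3) + 48·C(m-1,4).
At m = 16: m-1 = 15, so g_{16} = 1 - 75 + 4830 + 43680 + 65520 = 113956.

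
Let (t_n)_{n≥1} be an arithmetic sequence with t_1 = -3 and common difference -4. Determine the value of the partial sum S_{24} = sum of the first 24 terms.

-1176

t_n = -3 + (n - 1)·(-4).
t_{24} = -95; S = 24·(-3 + (-95))/2 = -1176.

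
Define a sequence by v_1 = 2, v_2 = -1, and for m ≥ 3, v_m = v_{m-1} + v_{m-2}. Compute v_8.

Compute successive terms:
v_3 = 1, v_4 = 0, v_5 = 1, v_6 = 1, v_7 = 2, v_8 = 3.

3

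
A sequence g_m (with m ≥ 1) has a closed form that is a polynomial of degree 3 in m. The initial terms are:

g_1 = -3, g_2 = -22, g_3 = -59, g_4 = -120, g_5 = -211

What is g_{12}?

1st diffs: -19, -37, -61, -91.
2nd diffs: -18, -24, -30.
3rd diffs: -6, -6 (constant).
So g_m = -m^3 - 3m^2 - 3m + 4.
Evaluating at m = 12 gives g_{12} = -2192.

-2192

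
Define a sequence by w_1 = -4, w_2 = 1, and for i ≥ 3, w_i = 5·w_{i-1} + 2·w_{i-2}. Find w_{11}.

w_3 = -3; w_4 = -13; w_5 = -71; w_6 = -381; w_7 = -2047; w_8 = -10997; w_9 = -59079; w_{10} = -317389; w_{11} = -1705103.

-1705103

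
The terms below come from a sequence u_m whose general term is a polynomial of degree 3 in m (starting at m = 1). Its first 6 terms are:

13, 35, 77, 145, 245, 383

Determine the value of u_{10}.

1st diffs: 22, 42, 68, 100, 138.
2nd diffs: 20, 26, 32, 38.
3rd diffs: 6, 6, 6 (constant).
So u_m = m^3 + 4m^2 + 3m + 5.
Evaluating at m = 10 gives u_{10} = 1435.

1435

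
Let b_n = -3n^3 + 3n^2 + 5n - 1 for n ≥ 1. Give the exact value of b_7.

b_7 = -3·7^3 + 3·7^2 + 5·7 - 1 = -848.

-848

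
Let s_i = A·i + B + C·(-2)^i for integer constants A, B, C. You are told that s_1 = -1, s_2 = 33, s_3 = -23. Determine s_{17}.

At i = 1, 2, 3: A + B - 2C = -1; 2A + B + 4C = 33; 3A + B - 8C = -23.
Subtracting the first from the second: A + 6C = 34.
Subtracting the second from the third: A - 12C = -56.
Solving: C = 5, A = 4, then B = 5.
Hence s_{17} = 4·17 + 5 + 5·(-131072) = -655287.

-655287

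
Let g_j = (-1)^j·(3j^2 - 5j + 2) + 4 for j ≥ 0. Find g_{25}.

(-1)^25 = -1; 3j^2 - 5j + 2 at j=25 is 1752; so g_{25} = -1748.

-1748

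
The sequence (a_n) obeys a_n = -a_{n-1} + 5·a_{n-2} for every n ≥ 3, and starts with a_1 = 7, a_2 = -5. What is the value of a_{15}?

6681640

Applying the relation repeatedly:
a_3 = 40  a_4 = -65  a_5 = 265  …  a_{12} = -304790  a_{13} = 859615  a_{14} = -2383565  a_{15} = 6681640.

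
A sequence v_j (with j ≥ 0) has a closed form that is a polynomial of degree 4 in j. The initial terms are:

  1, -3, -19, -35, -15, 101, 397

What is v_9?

1st diffs: -4, -16, -16, 20, 116, 296.
2nd diffs: -12, 0, 36, 96, 180.
3rd diffs: 12, 36, 60, 84.
4th diffs: 24, 24, 24 (constant).
Newton forward-difference form: v_j = 1 + (-4)·C(j,1) + (-12)·C(j,2) + 12·C(j,3) + 24·C(j,4).
At j = 9: j = 9, so v_9 = 1 - 36 - 432 + 1008 + 3024 = 3565.

3565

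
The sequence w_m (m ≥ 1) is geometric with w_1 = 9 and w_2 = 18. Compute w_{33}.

Common ratio r = 2.
w_m = 9·2^(m-1).
w_{33} = 9·2^32 = 38654705664.

38654705664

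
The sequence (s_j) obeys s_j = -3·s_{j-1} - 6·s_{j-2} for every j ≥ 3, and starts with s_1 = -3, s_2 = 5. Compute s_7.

Iterate the recurrence:
s_3 = 3  s_4 = -39  s_5 = 99  s_6 = -63  s_7 = -405.

-405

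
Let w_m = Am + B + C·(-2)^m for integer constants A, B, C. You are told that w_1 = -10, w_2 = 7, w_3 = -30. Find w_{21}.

The three given values yield: A + B - 2C = -10; 2A + B + 4C = 7; 3A + B - 8C = -30.
Subtracting the first from the second: A + 6C = 17.
Subtracting the second from the third: A - 12C = -37.
Solving: C = 3, A = -1, then B = -3.
Hence w_{21} = -1·21 + (-3) + 3·(-2097152) = -6291480.

-6291480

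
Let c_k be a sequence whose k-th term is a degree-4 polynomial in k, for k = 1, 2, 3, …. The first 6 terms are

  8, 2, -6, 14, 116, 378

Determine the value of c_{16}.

46118

1st diffs: -6, -8, 20, 102, 262.
2nd diffs: -2, 28, 82, 160.
3rd diffs: 30, 54, 78.
4th diffs: 24, 24 (constant).
Newton forward-difference form: c_k = 8 + (-6)·C(k-1,1) + (-2)·C(k-1,2) + 30·C(k-1,3) + 24·C(k-1,4).
At k = 16: k-1 = 15, so c_{16} = 8 - 90 - 210 + 13650 + 32760 = 46118.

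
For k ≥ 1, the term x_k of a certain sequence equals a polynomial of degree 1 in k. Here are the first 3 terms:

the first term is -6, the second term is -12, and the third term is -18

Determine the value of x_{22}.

1st diffs: -6, -6 (constant).
So x_k = -6k.
Evaluating at k = 22 gives x_{22} = -132.

-132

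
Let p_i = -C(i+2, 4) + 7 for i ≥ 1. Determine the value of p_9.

C(11, 4) = 330, so p_9 = -323.

-323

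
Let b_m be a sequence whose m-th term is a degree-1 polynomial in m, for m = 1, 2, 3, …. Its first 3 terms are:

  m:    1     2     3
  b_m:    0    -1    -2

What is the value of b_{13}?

1st diffs: -1, -1 (constant).
So b_m = -m + 1.
Evaluating at m = 13 gives b_{13} = -12.

-12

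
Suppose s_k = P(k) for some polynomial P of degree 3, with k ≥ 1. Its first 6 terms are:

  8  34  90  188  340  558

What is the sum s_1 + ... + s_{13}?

1st diffs: 26, 56, 98, 152, 218.
2nd diffs: 30, 42, 54, 66.
3rd diffs: 12, 12, 12 (constant).
Newton forward-difference form: s_k = 8 + 26·C(k-1,1) + 30·C(k-1,2) + 12·C(k-1,3).
Continuing: …, 854, 1240, 1728, 2330, …, s_{13} = 4940.
Summing k = 1..13 (13 terms) gives 19292.

19292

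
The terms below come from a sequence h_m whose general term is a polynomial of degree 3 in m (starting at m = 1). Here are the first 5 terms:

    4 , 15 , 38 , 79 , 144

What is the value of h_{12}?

1775

1st diffs: 11, 23, 41, 65.
2nd diffs: 12, 18, 24.
3rd diffs: 6, 6 (constant).
Newton forward-difference form: h_m = 4 + 11·C(m-1,1) + 12·C(m-1,2) + 6·C(m-1,3).
At m = 12: m-1 = 11, so h_{12} = 4 + 121 + 660 + 990 = 1775.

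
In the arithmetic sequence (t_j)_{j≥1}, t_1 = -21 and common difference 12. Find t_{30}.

327

t_j = -21 + (j - 1)·12.
t_{30} = -21 + 29·12 = 327.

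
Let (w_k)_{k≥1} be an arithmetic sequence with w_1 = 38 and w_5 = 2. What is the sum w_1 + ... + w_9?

18

Common difference d = (2 - 38) / (5 - 1) = -9.
w_k = 38 + (k - 1)·(-9).
w_9 = -34; S = 9·(38 + (-34))/2 = 18.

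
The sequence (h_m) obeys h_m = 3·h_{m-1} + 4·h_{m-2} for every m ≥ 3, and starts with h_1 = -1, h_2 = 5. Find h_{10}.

Compute successive terms:
h_3 = 11  h_4 = 53  h_5 = 203  h_6 = 821  h_7 = 3275  h_8 = 13109  h_9 = 52427  h_{10} = 209717.
(Characteristic roots are 4 and -1.)

209717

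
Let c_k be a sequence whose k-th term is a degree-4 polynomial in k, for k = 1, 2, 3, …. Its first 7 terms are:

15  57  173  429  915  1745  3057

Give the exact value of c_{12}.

1st diffs: 42, 116, 256, 486, 830, 1312.
2nd diffs: 74, 140, 230, 344, 482.
3rd diffs: 66, 90, 114, 138.
4th diffs: 24, 24, 24 (constant).
Newton forward-difference form: c_k = 15 + 42·C(k-1,1) + 74·C(k-1,2) + 66·C(k-1,3) + 24·C(k-1,4).
At k = 12: k-1 = 11, so c_{12} = 15 + 462 + 4070 + 10890 + 7920 = 23357.

23357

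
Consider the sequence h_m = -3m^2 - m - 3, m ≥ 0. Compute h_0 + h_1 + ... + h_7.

-472

Over m = 0..7: Σm = 28, Σm² = 140.
Total = (-3)·140 + (-1)·28 + (-3)·8 = -472.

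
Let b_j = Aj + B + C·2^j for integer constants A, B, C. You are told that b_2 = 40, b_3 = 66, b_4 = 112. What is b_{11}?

The three given values yield: 2A + B + 4C = 40; 3A + B + 8C = 66; 4A + B + 16C = 112.
Subtracting the first from the second: A + 4C = 26.
Subtracting the second from the third: A + 8C = 46.
Solving: C = 5, A = 6, then B = 8.
So b_j = 6·j + 8 + 5·2^j; at j=11 this is 10314.

10314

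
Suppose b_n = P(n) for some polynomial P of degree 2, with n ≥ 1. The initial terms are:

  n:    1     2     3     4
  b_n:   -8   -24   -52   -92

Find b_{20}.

-2364

1st diffs: -16, -28, -40.
2nd diffs: -12, -12 (constant).
So b_n = -6n^2 + 2n - 4.
Evaluating at n = 20 gives b_{20} = -2364.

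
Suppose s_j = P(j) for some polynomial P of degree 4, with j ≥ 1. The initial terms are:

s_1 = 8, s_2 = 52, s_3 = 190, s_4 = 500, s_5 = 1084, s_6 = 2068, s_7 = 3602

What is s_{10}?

1st diffs: 44, 138, 310, 584, 984, 1534.
2nd diffs: 94, 172, 274, 400, 550.
3rd diffs: 78, 102, 126, 150.
4th diffs: 24, 24, 24 (constant).
Newton forward-difference form: s_j = 8 + 44·C(j-1,1) + 94·C(j-1,2) + 78·C(j-1,3) + 24·C(j-1,4).
At j = 10: j-1 = 9, so s_{10} = 8 + 396 + 3384 + 6552 + 3024 = 13364.

13364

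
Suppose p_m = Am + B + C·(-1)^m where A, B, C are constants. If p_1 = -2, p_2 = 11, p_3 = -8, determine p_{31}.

At m = 1, 2, 3: A + B - C = -2; 2A + B + C = 11; 3A + B - C = -8.
Subtracting the first from the second: A + 2C = 13.
Subtracting the second from the third: A - 2C = -19.
Solving: C = 8, A = -3, then B = 9.
So p_m = -3·m + 9 + 8·(-1)^m; at m=31 this is -92.

-92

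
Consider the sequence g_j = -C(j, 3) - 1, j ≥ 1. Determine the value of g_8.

-57

C(8, 3) = 56, so g_8 = -57.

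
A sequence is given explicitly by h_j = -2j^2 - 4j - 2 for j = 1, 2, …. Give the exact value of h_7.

h_7 = -2·7^2 - 4·7 - 2 = -128.

-128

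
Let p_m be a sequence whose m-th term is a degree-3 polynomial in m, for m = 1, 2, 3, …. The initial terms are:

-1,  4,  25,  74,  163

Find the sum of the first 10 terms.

1st diffs: 5, 21, 49, 89.
2nd diffs: 16, 28, 40.
3rd diffs: 12, 12 (constant).
So p_m = 2m^3 - 4m^2 + 3m - 2.
Continuing: …, 304, 509, 790, 1159, …, p_{10} = 1628.
Summing m = 1..10 (10 terms) gives 4655.

4655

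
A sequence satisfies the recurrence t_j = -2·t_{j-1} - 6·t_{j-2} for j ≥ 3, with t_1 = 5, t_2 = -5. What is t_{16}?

Applying the relation repeatedly:
t_3 = -20;  t_4 = 70;  t_5 = -20;  …;  t_{13} = 76480;  t_{14} = 416320;  t_{15} = -1291520;  t_{16} = 85120.

85120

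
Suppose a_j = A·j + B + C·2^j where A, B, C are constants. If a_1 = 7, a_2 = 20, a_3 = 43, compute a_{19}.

At j = 1, 2, 3: A + B + 2C = 7; 2A + B + 4C = 20; 3A + B + 8C = 43.
Subtracting the first from the second: A + 2C = 13.
Subtracting the second from the third: A + 4C = 23.
Solving: C = 5, A = 3, then B = -6.
So a_j = 3·j + (-6) + 5·2^j; at j=19 this is 2621491.

2621491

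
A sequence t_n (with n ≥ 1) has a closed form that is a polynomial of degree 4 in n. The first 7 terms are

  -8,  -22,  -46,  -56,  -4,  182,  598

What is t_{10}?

1st diffs: -14, -24, -10, 52, 186, 416.
2nd diffs: -10, 14, 62, 134, 230.
3rd diffs: 24, 48, 72, 96.
4th diffs: 24, 24, 24 (constant).
Newton forward-difference form: t_n = -8 + (-14)·C(n-1,1) + (-10)·C(n-1,2) + 24·C(n-1,3) + 24·C(n-1,4).
At n = 10: n-1 = 9, so t_{10} = -8 - 126 - 360 + 2016 + 3024 = 4546.

4546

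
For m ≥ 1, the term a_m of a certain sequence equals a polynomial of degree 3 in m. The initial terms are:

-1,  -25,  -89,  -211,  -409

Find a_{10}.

1st diffs: -24, -64, -122, -198.
2nd diffs: -40, -58, -76.
3rd diffs: -18, -18 (constant).
Newton forward-difference form: a_m = -1 + (-24)·C(m-1,1) + (-40)·C(m-1,2) + (-18)·C(m-1,3).
At m = 10: m-1 = 9, so a_{10} = -1 - 216 - 1440 - 1512 = -3169.

-3169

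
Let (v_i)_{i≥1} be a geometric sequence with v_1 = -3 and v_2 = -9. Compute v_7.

-2187

Common ratio r = 3.
v_i = (-3)·3^(i-1).
v_7 = (-3)·3^6 = -2187.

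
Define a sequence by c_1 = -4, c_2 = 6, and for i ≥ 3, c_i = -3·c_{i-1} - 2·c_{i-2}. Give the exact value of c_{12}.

Compute successive terms:
c_3 = -10, c_4 = 18, c_5 = -34, c_6 = 66, c_7 = -130, c_8 = 258, c_9 = -514, c_{10} = 1026, c_{11} = -2050, c_{12} = 4098.
(Characteristic roots are -1 and -2.)

4098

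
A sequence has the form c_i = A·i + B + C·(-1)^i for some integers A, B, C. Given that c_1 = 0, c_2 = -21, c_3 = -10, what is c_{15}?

The three given values yield: A + B - C = 0; 2A + B + C = -21; 3A + B - C = -10.
Subtracting the first from the second: A + 2C = -21.
Subtracting the second from the third: A - 2C = 11.
Solving: C = -8, A = -5, then B = -3.
Therefore c_{15} = -75 + (-3) + (-8)·(-1) = -70.

-70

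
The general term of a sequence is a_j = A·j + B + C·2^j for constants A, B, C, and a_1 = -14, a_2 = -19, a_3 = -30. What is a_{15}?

Write the equations: A + B + 2C = -14; 2A + B + 4C = -19; 3A + B + 8C = -30.
Subtracting the first from the second: A + 2C = -5.
Subtracting the second from the third: A + 4C = -11.
Solving: C = -3, A = 1, then B = -9.
Therefore a_{15} = 15 + (-9) + (-3)·32768 = -98298.

-98298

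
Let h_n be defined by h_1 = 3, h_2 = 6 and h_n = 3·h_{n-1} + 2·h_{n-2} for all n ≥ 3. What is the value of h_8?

Iterate the recurrence:
h_3 = 24, h_4 = 84, h_5 = 300, h_6 = 1068, h_7 = 3804, h_8 = 13548.

13548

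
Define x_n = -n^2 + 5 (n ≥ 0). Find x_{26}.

x_{26} = -1·26^2 + 5 = -671.

-671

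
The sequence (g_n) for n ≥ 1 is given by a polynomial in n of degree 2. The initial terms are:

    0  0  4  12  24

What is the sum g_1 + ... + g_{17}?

1st diffs: 0, 4, 8, 12.
2nd diffs: 4, 4, 4 (constant).
Newton forward-difference form: g_n = 4·C(n-1,2).
Continuing: …, 40, 60, 84, 112, …, g_{17} = 480.
Summing n = 1..17 (17 terms) gives 2720.

2720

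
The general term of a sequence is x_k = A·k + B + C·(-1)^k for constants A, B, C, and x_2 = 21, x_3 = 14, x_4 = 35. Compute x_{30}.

The three given values yield: 2A + B + C = 21; 3A + B - C = 14; 4A + B + C = 35.
Subtracting the first from the second: A - 2C = -7.
Subtracting the second from the third: A + 2C = 21.
Solving: C = 7, A = 7, then B = 0.
Therefore x_{30} = 210 + 0 + 7·1 = 217.

217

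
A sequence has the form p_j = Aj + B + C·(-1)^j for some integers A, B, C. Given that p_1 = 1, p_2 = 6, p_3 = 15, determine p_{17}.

The three given values yield: A + B - C = 1; 2A + B + C = 6; 3A + B - C = 15.
Subtracting the first from the second: A + 2C = 5.
Subtracting the second from the third: A - 2C = 9.
Solving: C = -1, A = 7, then B = -7.
Hence p_{17} = 7·17 + (-7) + (-1)·(-1) = 113.

113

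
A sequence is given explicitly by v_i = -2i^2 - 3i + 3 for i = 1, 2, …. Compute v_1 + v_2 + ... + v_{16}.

Over i = 1..16: Σi = 136, Σi² = 1496.
Total = (-2)·1496 + (-3)·136 + (3)·16 = -3352.

-3352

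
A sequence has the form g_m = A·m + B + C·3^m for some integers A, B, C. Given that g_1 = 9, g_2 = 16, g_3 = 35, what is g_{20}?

3486784426

Write the equations: A + B + 3C = 9; 2A + B + 9C = 16; 3A + B + 27C = 35.
Subtracting the first from the second: A + 6C = 7.
Subtracting the second from the third: A + 18C = 19.
Solving: C = 1, A = 1, then B = 5.
Therefore g_{20} = 20 + 5 + 1·3486784401 = 3486784426.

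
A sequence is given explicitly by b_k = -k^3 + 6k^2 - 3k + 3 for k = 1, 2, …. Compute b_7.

-67

b_7 = -1·7^3 + 6·7^2 - 3·7 + 3 = -67.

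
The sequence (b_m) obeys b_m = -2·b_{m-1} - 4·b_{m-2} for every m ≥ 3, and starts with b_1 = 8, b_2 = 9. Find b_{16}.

262144

Compute successive terms:
b_3 = -50, b_4 = 64, b_5 = 72, …, b_{13} = 32768, b_{14} = 36864, b_{15} = -204800, b_{16} = 262144.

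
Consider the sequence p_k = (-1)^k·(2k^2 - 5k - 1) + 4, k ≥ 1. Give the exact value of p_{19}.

-622

(-1)^19 = -1; 2k^2 - 5k - 1 at k=19 is 626; so p_{19} = -622.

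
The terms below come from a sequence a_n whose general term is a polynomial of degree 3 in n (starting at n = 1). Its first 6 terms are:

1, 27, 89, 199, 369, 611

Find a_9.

1st diffs: 26, 62, 110, 170, 242.
2nd diffs: 36, 48, 60, 72.
3rd diffs: 12, 12, 12 (constant).
So a_n = 2n^3 + 6n^2 - 6n - 1.
Evaluating at n = 9 gives a_9 = 1889.

1889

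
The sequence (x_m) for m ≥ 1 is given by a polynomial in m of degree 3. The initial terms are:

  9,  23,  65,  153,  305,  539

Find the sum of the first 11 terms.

11429

1st diffs: 14, 42, 88, 152, 234.
2nd diffs: 28, 46, 64, 82.
3rd diffs: 18, 18, 18 (constant).
So x_m = 3m^3 - 4m^2 + 5m + 5.
Continuing: …, 873, 1325, 1913, 2655, …, x_{11} = 3569.
Summing m = 1..11 (11 terms) gives 11429.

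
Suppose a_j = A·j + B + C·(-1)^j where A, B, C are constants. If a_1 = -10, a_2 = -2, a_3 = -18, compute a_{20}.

-74

Write the equations: A + B - C = -10; 2A + B + C = -2; 3A + B - C = -18.
Subtracting the first from the second: A + 2C = 8.
Subtracting the second from the third: A - 2C = -16.
Solving: C = 6, A = -4, then B = 0.
So a_j = -4·j + 0 + 6·(-1)^j; at j=20 this is -74.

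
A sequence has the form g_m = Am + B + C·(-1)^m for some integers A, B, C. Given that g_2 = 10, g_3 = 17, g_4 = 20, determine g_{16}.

80

At m = 2, 3, 4: 2A + B + C = 10; 3A + B - C = 17; 4A + B + C = 20.
Subtracting the first from the second: A - 2C = 7.
Subtracting the second from the third: A + 2C = 3.
Solving: C = -1, A = 5, then B = 1.
Hence g_{16} = 5·16 + 1 + (-1)·1 = 80.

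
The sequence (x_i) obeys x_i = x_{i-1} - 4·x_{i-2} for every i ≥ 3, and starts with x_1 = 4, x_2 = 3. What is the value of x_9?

-565

Iterate the recurrence:
x_3 = -13; x_4 = -25; x_5 = 27; x_6 = 127; x_7 = 19; x_8 = -489; x_9 = -565.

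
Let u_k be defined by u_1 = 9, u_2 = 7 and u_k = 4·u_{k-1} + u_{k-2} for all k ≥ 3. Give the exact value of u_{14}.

288547535

Compute successive terms:
u_3 = 37, u_4 = 155, u_5 = 657, …, u_{11} = 3796021, u_{12} = 16080203, u_{13} = 68116833, u_{14} = 288547535.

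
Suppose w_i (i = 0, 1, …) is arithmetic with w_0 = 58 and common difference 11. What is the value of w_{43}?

531

w_i = 58 + (i - 0)·11.
w_{43} = 58 + 43·11 = 531.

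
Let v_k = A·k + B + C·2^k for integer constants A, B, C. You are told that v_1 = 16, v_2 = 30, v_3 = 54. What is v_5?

Write the equations: A + B + 2C = 16; 2A + B + 4C = 30; 3A + B + 8C = 54.
Subtracting the first from the second: A + 2C = 14.
Subtracting the second from the third: A + 4C = 24.
Solving: C = 5, A = 4, then B = 2.
So v_k = 4·k + 2 + 5·2^k; at k=5 this is 182.

182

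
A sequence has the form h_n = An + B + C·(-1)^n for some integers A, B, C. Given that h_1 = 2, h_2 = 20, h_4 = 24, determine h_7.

14

At n = 1, 2, 4: A + B - C = 2; 2A + B + C = 20; 4A + B + C = 24.
Subtracting the first from the second: A + 2C = 18.
Subtracting the second from the third: 2A = 4.
Solving: C = 8, A = 2, then B = 8.
Hence h_7 = 2·7 + 8 + 8·(-1) = 14.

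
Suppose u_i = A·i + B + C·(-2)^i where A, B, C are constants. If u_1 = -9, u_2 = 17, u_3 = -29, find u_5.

Write the equations: A + B - 2C = -9; 2A + B + 4C = 17; 3A + B - 8C = -29.
Subtracting the first from the second: A + 6C = 26.
Subtracting the second from the third: A - 12C = -46.
Solving: C = 4, A = 2, then B = -3.
So u_i = 2·i + (-3) + 4·(-2)^i; at i=5 this is -121.

-121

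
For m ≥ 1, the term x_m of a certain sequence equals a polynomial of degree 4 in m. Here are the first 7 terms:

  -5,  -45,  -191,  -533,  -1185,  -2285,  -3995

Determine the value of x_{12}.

-29045

1st diffs: -40, -146, -342, -652, -1100, -1710.
2nd diffs: -106, -196, -310, -448, -610.
3rd diffs: -90, -114, -138, -162.
4th diffs: -24, -24, -24 (constant).
So x_m = -m^4 - 5m^3 + 2m^2 + 4m - 5.
Evaluating at m = 12 gives x_{12} = -29045.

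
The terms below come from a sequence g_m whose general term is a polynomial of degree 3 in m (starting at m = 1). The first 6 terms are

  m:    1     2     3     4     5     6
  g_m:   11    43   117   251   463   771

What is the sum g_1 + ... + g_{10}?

10370

1st diffs: 32, 74, 134, 212, 308.
2nd diffs: 42, 60, 78, 96.
3rd diffs: 18, 18, 18 (constant).
So g_m = 3m^3 + 3m^2 + 2m + 3.
Continuing: 1193, 1747, 2451, 3323.
Summing m = 1..10 (10 terms) gives 10370.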